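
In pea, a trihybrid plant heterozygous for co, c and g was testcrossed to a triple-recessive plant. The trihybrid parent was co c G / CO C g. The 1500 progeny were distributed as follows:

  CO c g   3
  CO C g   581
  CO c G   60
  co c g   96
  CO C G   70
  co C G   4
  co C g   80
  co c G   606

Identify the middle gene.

The two rarest classes, co C G and CO c g, are the double crossovers. Comparing them with the parentals, only the c allele has switched, so c is the middle locus and the order is co – c – g.

c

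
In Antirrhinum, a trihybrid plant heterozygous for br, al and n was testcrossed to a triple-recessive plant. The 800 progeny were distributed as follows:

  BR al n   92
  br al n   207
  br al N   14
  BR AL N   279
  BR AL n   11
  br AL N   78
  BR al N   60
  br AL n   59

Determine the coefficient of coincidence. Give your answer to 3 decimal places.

0.712

The two most frequent reciprocal classes, BR AL N and br al n, are the parental types, so the F1 was BR AL N / br al n.
The two rarest classes, BR AL n and br al N, are the double crossovers. Comparing them with the parentals, only the n allele has switched, so n is the middle locus and the order is al – n – br.
al–n: (119 + 25)/800 = 0.1800; n–br: (170 + 25)/800 = 0.2437.
Expected DCO frequency = 0.1800 × 0.2437 ≈ 0.04387; observed = 25/800 ≈ 0.03125.
Coefficient of coincidence = 0.03125/0.04387 ≈ 0.712.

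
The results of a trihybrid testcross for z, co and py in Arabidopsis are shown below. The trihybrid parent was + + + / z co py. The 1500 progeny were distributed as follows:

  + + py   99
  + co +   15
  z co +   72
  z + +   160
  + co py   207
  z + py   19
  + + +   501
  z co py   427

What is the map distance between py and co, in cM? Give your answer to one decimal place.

The two rarest classes, + co + and z + py, are the double crossovers. Comparing them with the parentals, only the co allele has switched, so co is the middle locus and the order is py – co – z.
Crossovers in the py–co interval produce the single-crossover classes + + py and z co + (99 + 72 = 171) plus the double crossovers (34).
RF(py–co) = (171 + 34) / 1500 = 205/1500 = 0.1367 → 13.7 cM.

13.7 cM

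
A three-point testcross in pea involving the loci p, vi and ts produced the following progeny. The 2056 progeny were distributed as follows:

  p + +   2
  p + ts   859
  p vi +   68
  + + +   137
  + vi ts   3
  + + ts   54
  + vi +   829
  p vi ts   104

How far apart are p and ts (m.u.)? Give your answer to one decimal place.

6.2 m.u.

The two most frequent reciprocal classes, + vi + and p + ts, are the parental types, so the F1 was + vi + / p + ts.
The two rarest classes, + vi ts and p + +, are the double crossovers. Comparing them with the parentals, only the ts allele has switched, so ts is the middle locus and the order is p – ts – vi.
Crossovers in the p–ts interval produce the single-crossover classes p vi + and + + ts (68 + 54 = 122) plus the double crossovers (5).
RF(p–ts) = (122 + 5) / 2056 = 127/2056 = 0.0618 → 6.2 m.u.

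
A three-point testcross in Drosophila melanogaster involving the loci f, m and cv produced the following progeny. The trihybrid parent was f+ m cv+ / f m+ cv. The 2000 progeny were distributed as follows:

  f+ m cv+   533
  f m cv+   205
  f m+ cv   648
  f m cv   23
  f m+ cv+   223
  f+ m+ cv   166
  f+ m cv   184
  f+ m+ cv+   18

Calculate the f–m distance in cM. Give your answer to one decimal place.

20.6 cM

The two rarest classes, f+ m+ cv+ and f m cv, are the double crossovers. Comparing them with the parentals, only the m allele has switched, so m is the middle locus and the order is f – m – cv.
Crossovers in the f–m interval produce the single-crossover classes f m cv+ and f+ m+ cv (205 + 166 = 371) plus the double crossovers (41).
RF(f–m) = (371 + 41) / 2000 = 412/2000 = 0.2060 → 20.6 cM.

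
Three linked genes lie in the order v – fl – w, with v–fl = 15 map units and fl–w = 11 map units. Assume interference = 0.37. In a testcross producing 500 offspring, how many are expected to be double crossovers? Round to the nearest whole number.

5

Map distances give recombination frequencies of 0.150 and 0.110 for the two intervals.
With interference 0.37 (so coincidence = 0.63), expected double-crossover frequency = 0.150 × 0.110 × 0.63 = 0.01039.
Expected number = 0.01039 × 500 = 5.20 ≈ 5.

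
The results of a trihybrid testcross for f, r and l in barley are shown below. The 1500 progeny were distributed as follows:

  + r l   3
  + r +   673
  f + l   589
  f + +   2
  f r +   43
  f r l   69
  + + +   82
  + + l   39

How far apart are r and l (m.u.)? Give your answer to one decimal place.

10.4 m.u.

The two most frequent reciprocal classes, f + l and + r +, are the parental types, so the F1 was f + l / + r +.
The two rarest classes, f + + and + r l, are the double crossovers. Comparing them with the parentals, only the l allele has switched, so l is the middle locus and the order is r – l – f.
Crossovers in the r–l interval produce the single-crossover classes f r l and + + + (69 + 82 = 151) plus the double crossovers (5).
RF(r–l) = (151 + 5) / 1500 = 156/1500 = 0.1040 → 10.4 m.u.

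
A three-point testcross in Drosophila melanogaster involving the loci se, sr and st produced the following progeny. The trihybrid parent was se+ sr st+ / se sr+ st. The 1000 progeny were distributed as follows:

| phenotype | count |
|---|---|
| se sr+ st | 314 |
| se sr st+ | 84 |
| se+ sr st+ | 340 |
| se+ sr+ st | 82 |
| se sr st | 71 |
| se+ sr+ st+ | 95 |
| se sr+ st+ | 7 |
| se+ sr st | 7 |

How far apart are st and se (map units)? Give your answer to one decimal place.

The two rarest classes, se+ sr st and se sr+ st+, are the double crossovers. Comparing them with the parentals, only the st allele has switched, so st is the middle locus and the order is se – st – sr.
Crossovers in the se–st interval produce the single-crossover classes se sr st+ and se+ sr+ st (84 + 82 = 166) plus the double crossovers (14).
RF(se–st) = (166 + 14) / 1000 = 180/1000 = 0.1800 → 18.0 map units.

18.0 map units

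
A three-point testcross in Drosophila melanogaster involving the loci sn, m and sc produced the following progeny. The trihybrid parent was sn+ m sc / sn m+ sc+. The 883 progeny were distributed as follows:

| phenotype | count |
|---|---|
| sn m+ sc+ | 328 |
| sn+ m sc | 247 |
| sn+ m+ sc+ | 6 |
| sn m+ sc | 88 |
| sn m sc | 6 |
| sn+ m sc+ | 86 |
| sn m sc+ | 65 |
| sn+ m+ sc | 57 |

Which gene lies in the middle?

sn

The two rarest classes, sn m sc and sn+ m+ sc+, are the double crossovers. Comparing them with the parentals, only the sn allele has switched, so sn is the middle locus and the order is sc – sn – m.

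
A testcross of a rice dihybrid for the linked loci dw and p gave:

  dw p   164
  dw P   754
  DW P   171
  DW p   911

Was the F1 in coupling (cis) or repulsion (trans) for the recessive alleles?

trans

The two most frequent classes are DW p (911) and dw P (754); these are the parental (non-recombinant) types.
So the F1 carried DW p on one chromosome and dw P on the other — the recessive alleles are on opposite chromosomes (trans / repulsion).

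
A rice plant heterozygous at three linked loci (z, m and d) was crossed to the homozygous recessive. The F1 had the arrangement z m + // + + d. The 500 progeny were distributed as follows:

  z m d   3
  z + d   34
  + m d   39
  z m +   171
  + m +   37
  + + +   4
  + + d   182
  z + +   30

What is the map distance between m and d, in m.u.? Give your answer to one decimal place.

The two rarest classes, z m d and + + +, are the double crossovers. Comparing them with the parentals, only the d allele has switched, so d is the middle locus and the order is m – d – z.
Crossovers in the m–d interval produce the single-crossover classes z + + and + m d (30 + 39 = 69) plus the double crossovers (7).
RF(m–d) = (69 + 7) / 500 = 76/500 = 0.1520 → 15.2 m.u.

15.2 m.u.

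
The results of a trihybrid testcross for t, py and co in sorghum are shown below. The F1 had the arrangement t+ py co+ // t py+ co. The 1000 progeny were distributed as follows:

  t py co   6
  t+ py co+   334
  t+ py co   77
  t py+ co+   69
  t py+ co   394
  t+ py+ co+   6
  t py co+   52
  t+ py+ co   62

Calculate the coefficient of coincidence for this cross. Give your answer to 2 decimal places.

0.60

The two rarest classes, t+ py+ co+ and t py co, are the double crossovers. Comparing them with the parentals, only the py allele has switched, so py is the middle locus and the order is t – py – co.
t–py: (114 + 12)/1000 = 0.1260; py–co: (146 + 12)/1000 = 0.1580.
Expected DCO frequency = 0.1260 × 0.1580 ≈ 0.01991; observed = 12/1000 ≈ 0.01200.
Coefficient of coincidence = 0.01200/0.01991 ≈ 0.60.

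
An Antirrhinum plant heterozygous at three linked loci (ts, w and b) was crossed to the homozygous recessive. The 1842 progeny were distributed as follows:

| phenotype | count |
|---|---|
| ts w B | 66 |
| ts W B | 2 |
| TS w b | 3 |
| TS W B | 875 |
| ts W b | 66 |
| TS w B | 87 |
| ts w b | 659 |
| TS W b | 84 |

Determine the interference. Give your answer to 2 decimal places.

The two most frequent reciprocal classes, TS W B and ts w b, are the parental types, so the F1 was TS W B / ts w b.
The two rarest classes, ts W B and TS w b, are the double crossovers. Comparing them with the parentals, only the ts allele has switched, so ts is the middle locus and the order is b – ts – w.
b–ts: (150 + 5)/1842 = 0.0841; ts–w: (153 + 5)/1842 = 0.0858.
Expected DCO frequency = 0.0841 × 0.0858 ≈ 0.00722; observed = 5/1842 ≈ 0.00271.
Coefficient of coincidence = 0.00271/0.00722 ≈ 0.38; interference = 1 − 0.38 = 0.62.

0.62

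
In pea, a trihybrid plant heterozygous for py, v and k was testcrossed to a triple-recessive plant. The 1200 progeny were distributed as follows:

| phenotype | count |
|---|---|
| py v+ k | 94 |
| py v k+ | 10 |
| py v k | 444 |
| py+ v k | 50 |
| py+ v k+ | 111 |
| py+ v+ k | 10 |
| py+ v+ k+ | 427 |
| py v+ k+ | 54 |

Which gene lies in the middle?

k

The two most frequent reciprocal classes, py v k and py+ v+ k+, are the parental types, so the F1 was py v k / py+ v+ k+.
The two rarest classes, py v k+ and py+ v+ k, are the double crossovers. Comparing them with the parentals, only the k allele has switched, so k is the middle locus and the order is py – k – v.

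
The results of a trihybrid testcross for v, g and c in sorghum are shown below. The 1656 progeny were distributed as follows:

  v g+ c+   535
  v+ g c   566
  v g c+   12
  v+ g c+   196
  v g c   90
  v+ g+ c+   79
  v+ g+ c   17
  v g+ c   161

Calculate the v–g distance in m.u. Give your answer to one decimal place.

12.0 m.u.

The two most frequent reciprocal classes, v+ g c and v g+ c+, are the parental types, so the F1 was v+ g c / v g+ c+.
The two rarest classes, v+ g+ c and v g c+, are the double crossovers. Comparing them with the parentals, only the g allele has switched, so g is the middle locus and the order is c – g – v.
Crossovers in the g–v interval produce the single-crossover classes v g c and v+ g+ c+ (90 + 79 = 169) plus the double crossovers (29).
RF(g–v) = (169 + 29) / 1656 = 198/1656 = 0.1196 → 12.0 m.u.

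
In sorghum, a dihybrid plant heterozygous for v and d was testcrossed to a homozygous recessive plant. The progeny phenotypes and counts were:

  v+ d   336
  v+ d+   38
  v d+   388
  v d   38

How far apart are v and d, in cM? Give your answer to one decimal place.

The two most frequent classes, v+ d (336) and v d+ (388), are the parental types, so the F1 was v+ d / v d+.
The recombinant classes are v+ d+ and v d: 38 + 38 = 76.
Recombination frequency = 76/800 = 0.0950 ≈ 9.5%, i.e. 9.5 cM.

9.5 cM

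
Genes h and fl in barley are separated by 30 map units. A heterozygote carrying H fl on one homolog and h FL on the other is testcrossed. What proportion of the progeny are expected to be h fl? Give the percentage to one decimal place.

15.0%

A map distance of 30 map units corresponds to a recombination frequency of 0.300.
The F1 is H fl / h FL, so h fl is a recombinant gamete class with expected frequency r/2 = 0.300/2 = 0.1500.
That is 0.1500 = 15.0% of the progeny.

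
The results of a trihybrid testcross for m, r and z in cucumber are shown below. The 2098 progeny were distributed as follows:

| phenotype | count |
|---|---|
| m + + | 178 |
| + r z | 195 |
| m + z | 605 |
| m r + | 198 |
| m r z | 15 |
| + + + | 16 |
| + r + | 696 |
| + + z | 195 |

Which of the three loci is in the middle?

r

The two most frequent reciprocal classes, + r + and m + z, are the parental types, so the F1 was + r + / m + z.
The two rarest classes, + + + and m r z, are the double crossovers. Comparing them with the parentals, only the r allele has switched, so r is the middle locus and the order is z – r – m.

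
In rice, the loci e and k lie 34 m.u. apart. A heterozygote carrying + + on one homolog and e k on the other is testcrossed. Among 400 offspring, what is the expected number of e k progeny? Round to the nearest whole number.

A map distance of 34 m.u. corresponds to a recombination frequency of 0.340.
The F1 is + + / e k, so e k is a parental gamete class with expected frequency (1 − r)/2 = 0.660/2 = 0.3300.
Expected number = 0.3300 × 400 = 132.00 ≈ 132.

132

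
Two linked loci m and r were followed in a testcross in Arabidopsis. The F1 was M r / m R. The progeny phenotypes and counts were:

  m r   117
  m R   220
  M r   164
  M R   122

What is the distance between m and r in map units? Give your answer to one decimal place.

38.4 map units

The recombinant classes are M R and m r: 122 + 117 = 239.
Recombination frequency = 239/623 = 0.3836 ≈ 38.4%, i.e. 38.4 map units.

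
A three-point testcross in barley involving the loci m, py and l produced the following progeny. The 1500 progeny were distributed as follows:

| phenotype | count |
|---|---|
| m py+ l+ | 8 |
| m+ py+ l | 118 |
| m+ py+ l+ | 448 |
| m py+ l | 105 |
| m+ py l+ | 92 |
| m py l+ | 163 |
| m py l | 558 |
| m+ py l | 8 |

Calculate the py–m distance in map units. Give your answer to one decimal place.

The two most frequent reciprocal classes, m py l and m+ py+ l+, are the parental types, so the F1 was m py l / m+ py+ l+.
The two rarest classes, m+ py l and m py+ l+, are the double crossovers. Comparing them with the parentals, only the m allele has switched, so m is the middle locus and the order is l – m – py.
Crossovers in the m–py interval produce the single-crossover classes m py+ l and m+ py l+ (105 + 92 = 197) plus the double crossovers (16).
RF(m–py) = (197 + 16) / 1500 = 213/1500 = 0.1420 → 14.2 map units.

14.2 map units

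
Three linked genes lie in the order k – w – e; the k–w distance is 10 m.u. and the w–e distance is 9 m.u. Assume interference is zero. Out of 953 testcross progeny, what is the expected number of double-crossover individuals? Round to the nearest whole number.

Map distances give recombination frequencies of 0.100 and 0.090 for the two intervals.
With no interference, expected double-crossover frequency = 0.100 × 0.090 = 0.00900.
Expected number = 0.00900 × 953 = 8.58 ≈ 9.

9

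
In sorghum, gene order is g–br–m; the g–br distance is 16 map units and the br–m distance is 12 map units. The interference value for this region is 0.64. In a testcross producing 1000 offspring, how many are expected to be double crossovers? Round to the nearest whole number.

Map distances give recombination frequencies of 0.160 and 0.120 for the two intervals.
With interference 0.64 (so coincidence = 0.36), expected double-crossover frequency = 0.160 × 0.120 × 0.36 = 0.00691.
Expected number = 0.00691 × 1000 = 6.91 ≈ 7.

7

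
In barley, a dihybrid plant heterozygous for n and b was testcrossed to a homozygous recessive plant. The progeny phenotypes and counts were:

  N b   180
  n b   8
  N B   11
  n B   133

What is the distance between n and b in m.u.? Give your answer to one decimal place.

The two most frequent classes, N b (180) and n B (133), are the parental types, so the F1 was N b / n B.
The recombinant classes are N B and n b: 11 + 8 = 19.
Recombination frequency = 19/332 = 0.0572 ≈ 5.7%, i.e. 5.7 m.u.

5.7 m.u.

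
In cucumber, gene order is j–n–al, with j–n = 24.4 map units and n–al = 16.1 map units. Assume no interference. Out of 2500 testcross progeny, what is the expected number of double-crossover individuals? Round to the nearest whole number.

Map distances give recombination frequencies of 0.244 and 0.161 for the two intervals.
With no interference, expected double-crossover frequency = 0.244 × 0.161 = 0.03928.
Expected number = 0.03928 × 2500 = 98.21 ≈ 98.

98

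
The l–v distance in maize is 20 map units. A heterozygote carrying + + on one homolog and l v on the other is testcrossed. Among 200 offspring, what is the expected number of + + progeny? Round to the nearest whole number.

A map distance of 20 map units corresponds to a recombination frequency of 0.200.
The F1 is + + / l v, so + + is a parental gamete class with expected frequency (1 − r)/2 = 0.800/2 = 0.4000.
Expected number = 0.4000 × 200 = 80.00 ≈ 80.

80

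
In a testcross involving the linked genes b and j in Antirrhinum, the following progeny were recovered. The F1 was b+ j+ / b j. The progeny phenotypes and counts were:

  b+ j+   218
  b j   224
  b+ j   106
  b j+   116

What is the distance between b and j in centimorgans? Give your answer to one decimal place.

The recombinant classes are b+ j and b j+: 106 + 116 = 222.
Recombination frequency = 222/664 = 0.3343 ≈ 33.4%, i.e. 33.4 centimorgans.

33.4 centimorgans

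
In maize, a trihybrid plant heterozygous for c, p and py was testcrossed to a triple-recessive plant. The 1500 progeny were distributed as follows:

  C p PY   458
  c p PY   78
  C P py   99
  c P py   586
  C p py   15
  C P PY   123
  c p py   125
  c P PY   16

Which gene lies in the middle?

py

The two most frequent reciprocal classes, C p PY and c P py, are the parental types, so the F1 was C p PY / c P py.
The two rarest classes, C p py and c P PY, are the double crossovers. Comparing them with the parentals, only the py allele has switched, so py is the middle locus and the order is c – py – p.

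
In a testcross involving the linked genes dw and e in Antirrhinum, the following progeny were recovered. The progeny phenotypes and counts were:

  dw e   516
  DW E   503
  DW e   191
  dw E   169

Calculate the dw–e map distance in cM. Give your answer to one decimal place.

26.1 cM

The two most frequent classes, DW E (503) and dw e (516), are the parental types, so the F1 was DW E / dw e.
The recombinant classes are DW e and dw E: 191 + 169 = 360.
Recombination frequency = 360/1379 = 0.2611 ≈ 26.1%, i.e. 26.1 cM.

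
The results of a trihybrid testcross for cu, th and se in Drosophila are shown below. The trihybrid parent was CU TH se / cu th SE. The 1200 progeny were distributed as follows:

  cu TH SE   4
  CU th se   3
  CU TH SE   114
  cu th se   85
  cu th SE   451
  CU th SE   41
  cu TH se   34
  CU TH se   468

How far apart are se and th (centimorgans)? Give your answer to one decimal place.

17.2 centimorgans

The two rarest classes, CU th se and cu TH SE, are the double crossovers. Comparing them with the parentals, only the th allele has switched, so th is the middle locus and the order is se – th – cu.
Crossovers in the se–th interval produce the single-crossover classes CU TH SE and cu th se (114 + 85 = 199) plus the double crossovers (7).
RF(se–th) = (199 + 7) / 1200 = 206/1200 = 0.1717 → 17.2 centimorgans.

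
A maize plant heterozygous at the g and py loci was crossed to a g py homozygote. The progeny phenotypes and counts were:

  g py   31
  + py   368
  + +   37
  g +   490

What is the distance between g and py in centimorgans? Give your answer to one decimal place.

7.3 centimorgans

The two most frequent classes, + py (368) and g + (490), are the parental types, so the F1 was + py / g +.
The recombinant classes are + + and g py: 37 + 31 = 68.
Recombination frequency = 68/926 = 0.0734 ≈ 7.3%, i.e. 7.3 centimorgans.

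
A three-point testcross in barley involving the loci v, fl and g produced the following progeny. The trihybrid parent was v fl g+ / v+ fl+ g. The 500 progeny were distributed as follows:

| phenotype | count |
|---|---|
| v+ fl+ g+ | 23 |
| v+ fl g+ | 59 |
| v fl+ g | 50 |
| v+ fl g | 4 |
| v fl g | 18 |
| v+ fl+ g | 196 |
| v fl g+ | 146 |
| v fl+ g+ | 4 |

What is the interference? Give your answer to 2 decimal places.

0.30

The two rarest classes, v fl+ g+ and v+ fl g, are the double crossovers. Comparing them with the parentals, only the fl allele has switched, so fl is the middle locus and the order is v – fl – g.
v–fl: (109 + 8)/500 = 0.2340; fl–g: (41 + 8)/500 = 0.0980.
Expected DCO frequency = 0.2340 × 0.0980 ≈ 0.02293; observed = 8/500 ≈ 0.01600.
Coefficient of coincidence = 0.01600/0.02293 ≈ 0.70; interference = 1 − 0.70 = 0.30.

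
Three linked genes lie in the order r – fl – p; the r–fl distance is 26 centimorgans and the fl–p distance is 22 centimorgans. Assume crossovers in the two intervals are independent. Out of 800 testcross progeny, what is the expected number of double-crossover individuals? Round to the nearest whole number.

46

Map distances give recombination frequencies of 0.260 and 0.220 for the two intervals.
With no interference, expected double-crossover frequency = 0.260 × 0.220 = 0.05720.
Expected number = 0.05720 × 800 = 45.76 ≈ 46.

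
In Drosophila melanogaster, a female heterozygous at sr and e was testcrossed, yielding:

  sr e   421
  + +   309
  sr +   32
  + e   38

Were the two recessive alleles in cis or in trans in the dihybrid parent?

cis

The two most frequent classes are + + (309) and sr e (421); these are the parental (non-recombinant) types.
So the F1 carried + + on one chromosome and sr e on the other — the recessive alleles are on the same chromosome (cis / coupling).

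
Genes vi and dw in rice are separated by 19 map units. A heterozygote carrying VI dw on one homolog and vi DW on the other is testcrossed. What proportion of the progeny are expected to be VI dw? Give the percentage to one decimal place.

A map distance of 19 map units corresponds to a recombination frequency of 0.190.
The F1 is VI dw / vi DW, so VI dw is a parental gamete class with expected frequency (1 − r)/2 = 0.810/2 = 0.4050.
That is 0.4050 = 40.5% of the progeny.

40.5%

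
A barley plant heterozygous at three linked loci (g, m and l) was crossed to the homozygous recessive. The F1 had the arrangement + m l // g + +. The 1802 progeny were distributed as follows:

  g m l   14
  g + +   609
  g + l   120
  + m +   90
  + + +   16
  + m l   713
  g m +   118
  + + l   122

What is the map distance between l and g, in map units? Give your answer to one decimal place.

The two rarest classes, g m l and + + +, are the double crossovers. Comparing them with the parentals, only the g allele has switched, so g is the middle locus and the order is l – g – m.
Crossovers in the l–g interval produce the single-crossover classes + m + and g + l (90 + 120 = 210) plus the double crossovers (30).
RF(l–g) = (210 + 30) / 1802 = 240/1802 = 0.1332 → 13.3 map units.

13.3 map units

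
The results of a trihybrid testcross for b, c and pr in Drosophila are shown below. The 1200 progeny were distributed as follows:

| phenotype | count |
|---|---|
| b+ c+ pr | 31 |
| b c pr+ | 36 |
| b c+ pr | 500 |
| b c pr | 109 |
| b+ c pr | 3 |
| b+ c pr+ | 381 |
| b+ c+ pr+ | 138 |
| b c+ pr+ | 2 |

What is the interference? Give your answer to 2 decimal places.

The two most frequent reciprocal classes, b+ c pr+ and b c+ pr, are the parental types, so the F1 was b+ c pr+ / b c+ pr.
The two rarest classes, b+ c pr and b c+ pr+, are the double crossovers. Comparing them with the parentals, only the pr allele has switched, so pr is the middle locus and the order is b – pr – c.
b–pr: (67 + 5)/1200 = 0.0600; pr–c: (247 + 5)/1200 = 0.2100.
Expected DCO frequency = 0.0600 × 0.2100 ≈ 0.01260; observed = 5/1200 ≈ 0.00417.
Coefficient of coincidence = 0.00417/0.01260 ≈ 0.33; interference = 1 − 0.33 = 0.67.

0.67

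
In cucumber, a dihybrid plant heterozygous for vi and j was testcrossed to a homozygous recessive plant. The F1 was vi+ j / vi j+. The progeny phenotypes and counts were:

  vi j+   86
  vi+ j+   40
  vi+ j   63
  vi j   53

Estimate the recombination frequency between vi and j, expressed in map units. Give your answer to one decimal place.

The recombinant classes are vi+ j+ and vi j: 40 + 53 = 93.
Recombination frequency = 93/242 = 0.3843 ≈ 38.4%, i.e. 38.4 map units.

38.4 map units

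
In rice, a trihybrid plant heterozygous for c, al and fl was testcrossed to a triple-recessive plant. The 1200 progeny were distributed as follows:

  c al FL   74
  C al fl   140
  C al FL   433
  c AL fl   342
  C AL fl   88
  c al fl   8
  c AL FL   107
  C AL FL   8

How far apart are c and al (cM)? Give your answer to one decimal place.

14.8 cM

The two most frequent reciprocal classes, c AL fl and C al FL, are the parental types, so the F1 was c AL fl / C al FL.
The two rarest classes, c al fl and C AL FL, are the double crossovers. Comparing them with the parentals, only the al allele has switched, so al is the middle locus and the order is c – al – fl.
Crossovers in the c–al interval produce the single-crossover classes C AL fl and c al FL (88 + 74 = 162) plus the double crossovers (16).
RF(c–al) = (162 + 16) / 1200 = 178/1200 = 0.1483 → 14.8 cM.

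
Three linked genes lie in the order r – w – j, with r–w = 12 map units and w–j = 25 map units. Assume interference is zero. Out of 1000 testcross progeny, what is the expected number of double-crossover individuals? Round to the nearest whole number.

30

Map distances give recombination frequencies of 0.120 and 0.250 for the two intervals.
With no interference, expected double-crossover frequency = 0.120 × 0.250 = 0.03000.
Expected number = 0.03000 × 1000 = 30.00 ≈ 30.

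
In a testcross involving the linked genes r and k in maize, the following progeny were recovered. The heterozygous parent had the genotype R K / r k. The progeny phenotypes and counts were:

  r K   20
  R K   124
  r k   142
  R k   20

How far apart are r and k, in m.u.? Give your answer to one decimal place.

The recombinant classes are R k and r K: 20 + 20 = 40.
Recombination frequency = 40/306 = 0.1307 ≈ 13.1%, i.e. 13.1 m.u.

13.1 m.u.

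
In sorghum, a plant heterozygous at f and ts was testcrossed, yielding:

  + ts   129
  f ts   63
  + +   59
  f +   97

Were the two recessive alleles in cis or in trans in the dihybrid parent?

The two most frequent classes are + ts (129) and f + (97); these are the parental (non-recombinant) types.
So the F1 carried + ts on one chromosome and f + on the other — the recessive alleles are on opposite chromosomes (trans / repulsion).

trans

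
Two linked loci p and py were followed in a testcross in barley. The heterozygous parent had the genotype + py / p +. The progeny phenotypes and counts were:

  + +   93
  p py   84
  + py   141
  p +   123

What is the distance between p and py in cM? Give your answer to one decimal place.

The recombinant classes are + + and p py: 93 + 84 = 177.
Recombination frequency = 177/441 = 0.4014 ≈ 40.1%, i.e. 40.1 cM.

40.1 cM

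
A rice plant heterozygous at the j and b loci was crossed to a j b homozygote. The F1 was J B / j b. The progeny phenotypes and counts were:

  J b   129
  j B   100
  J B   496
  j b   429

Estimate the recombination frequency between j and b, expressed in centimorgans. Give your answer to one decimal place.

The recombinant classes are J b and j B: 129 + 100 = 229.
Recombination frequency = 229/1154 = 0.1984 ≈ 19.8%, i.e. 19.8 centimorgans.

19.8 centimorgans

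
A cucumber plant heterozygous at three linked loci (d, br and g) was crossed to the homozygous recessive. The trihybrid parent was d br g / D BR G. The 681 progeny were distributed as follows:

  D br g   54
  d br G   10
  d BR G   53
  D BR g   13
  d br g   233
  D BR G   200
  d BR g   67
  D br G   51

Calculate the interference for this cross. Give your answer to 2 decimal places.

0.15

The two rarest classes, d br G and D BR g, are the double crossovers. Comparing them with the parentals, only the g allele has switched, so g is the middle locus and the order is d – g – br.
d–g: (107 + 23)/681 = 0.1909; g–br: (118 + 23)/681 = 0.2070.
Expected DCO frequency = 0.1909 × 0.2070 ≈ 0.03952; observed = 23/681 ≈ 0.03377.
Coefficient of coincidence = 0.03377/0.03952 ≈ 0.85; interference = 1 − 0.85 = 0.15.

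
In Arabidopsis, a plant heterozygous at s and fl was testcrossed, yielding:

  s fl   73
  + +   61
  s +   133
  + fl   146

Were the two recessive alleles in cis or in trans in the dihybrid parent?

The two most frequent classes are + fl (146) and s + (133); these are the parental (non-recombinant) types.
So the F1 carried + fl on one chromosome and s + on the other — the recessive alleles are on opposite chromosomes (trans / repulsion).

trans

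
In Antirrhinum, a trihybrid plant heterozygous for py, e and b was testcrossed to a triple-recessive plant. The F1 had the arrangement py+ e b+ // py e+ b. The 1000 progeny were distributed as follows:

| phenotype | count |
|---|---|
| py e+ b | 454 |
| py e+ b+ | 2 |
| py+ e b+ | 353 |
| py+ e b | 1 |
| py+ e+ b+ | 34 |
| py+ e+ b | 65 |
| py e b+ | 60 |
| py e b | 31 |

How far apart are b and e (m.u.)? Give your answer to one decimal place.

The two rarest classes, py+ e b and py e+ b+, are the double crossovers. Comparing them with the parentals, only the b allele has switched, so b is the middle locus and the order is e – b – py.
Crossovers in the e–b interval produce the single-crossover classes py+ e+ b+ and py e b (34 + 31 = 65) plus the double crossovers (3).
RF(e–b) = (65 + 3) / 1000 = 68/1000 = 0.0680 → 6.8 m.u.

6.8 m.u.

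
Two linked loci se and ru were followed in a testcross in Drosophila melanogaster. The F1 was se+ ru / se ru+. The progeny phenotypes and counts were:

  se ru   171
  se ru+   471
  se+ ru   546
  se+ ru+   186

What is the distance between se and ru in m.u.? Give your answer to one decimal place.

26.0 m.u.

The recombinant classes are se+ ru+ and se ru: 186 + 171 = 357.
Recombination frequency = 357/1374 = 0.2598 ≈ 26.0%, i.e. 26.0 m.u.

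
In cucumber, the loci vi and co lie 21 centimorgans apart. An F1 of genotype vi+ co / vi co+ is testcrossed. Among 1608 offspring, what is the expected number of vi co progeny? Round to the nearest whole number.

A map distance of 21 centimorgans corresponds to a recombination frequency of 0.210.
The F1 is vi+ co / vi co+, so vi co is a recombinant gamete class with expected frequency r/2 = 0.210/2 = 0.1050.
Expected number = 0.1050 × 1608 = 168.84 ≈ 169.

169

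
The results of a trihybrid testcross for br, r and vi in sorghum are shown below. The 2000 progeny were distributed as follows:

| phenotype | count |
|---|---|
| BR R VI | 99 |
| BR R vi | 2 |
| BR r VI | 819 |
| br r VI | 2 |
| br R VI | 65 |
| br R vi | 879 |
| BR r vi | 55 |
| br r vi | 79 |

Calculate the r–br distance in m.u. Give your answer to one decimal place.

The two most frequent reciprocal classes, BR r VI and br R vi, are the parental types, so the F1 was BR r VI / br R vi.
The two rarest classes, br r VI and BR R vi, are the double crossovers. Comparing them with the parentals, only the br allele has switched, so br is the middle locus and the order is vi – br – r.
Crossovers in the br–r interval produce the single-crossover classes BR R VI and br r vi (99 + 79 = 178) plus the double crossovers (4).
RF(br–r) = (178 + 4) / 2000 = 182/2000 = 0.0910 → 9.1 m.u.

9.1 m.u.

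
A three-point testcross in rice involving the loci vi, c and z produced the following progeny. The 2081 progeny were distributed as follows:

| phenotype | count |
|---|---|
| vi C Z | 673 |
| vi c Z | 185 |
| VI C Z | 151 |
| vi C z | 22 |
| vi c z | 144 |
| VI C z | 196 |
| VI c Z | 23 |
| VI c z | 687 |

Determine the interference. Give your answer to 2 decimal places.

The two most frequent reciprocal classes, VI c z and vi C Z, are the parental types, so the F1 was VI c z / vi C Z.
The two rarest classes, VI c Z and vi C z, are the double crossovers. Comparing them with the parentals, only the z allele has switched, so z is the middle locus and the order is c – z – vi.
c–z: (381 + 45)/2081 = 0.2047; z–vi: (295 + 45)/2081 = 0.1634.
Expected DCO frequency = 0.2047 × 0.1634 ≈ 0.03345; observed = 45/2081 ≈ 0.02162.
Coefficient of coincidence = 0.02162/0.03345 ≈ 0.65; interference = 1 − 0.65 = 0.35.

0.35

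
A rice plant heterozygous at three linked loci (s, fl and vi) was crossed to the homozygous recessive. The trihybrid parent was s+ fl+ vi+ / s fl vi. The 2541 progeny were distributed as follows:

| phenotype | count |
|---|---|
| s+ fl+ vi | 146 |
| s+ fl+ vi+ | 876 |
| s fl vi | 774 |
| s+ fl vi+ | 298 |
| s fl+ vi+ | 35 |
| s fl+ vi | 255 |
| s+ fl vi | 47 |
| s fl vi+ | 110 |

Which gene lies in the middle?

The two rarest classes, s fl+ vi+ and s+ fl vi, are the double crossovers. Comparing them with the parentals, only the s allele has switched, so s is the middle locus and the order is fl – s – vi.

s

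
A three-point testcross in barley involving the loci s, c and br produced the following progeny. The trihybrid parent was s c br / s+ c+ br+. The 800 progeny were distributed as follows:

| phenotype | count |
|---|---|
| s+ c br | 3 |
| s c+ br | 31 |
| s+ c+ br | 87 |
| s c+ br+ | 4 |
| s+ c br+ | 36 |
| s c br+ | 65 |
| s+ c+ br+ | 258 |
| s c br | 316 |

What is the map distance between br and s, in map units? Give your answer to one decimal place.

19.9 map units

The two rarest classes, s+ c br and s c+ br+, are the double crossovers. Comparing them with the parentals, only the s allele has switched, so s is the middle locus and the order is c – s – br.
Crossovers in the s–br interval produce the single-crossover classes s c br+ and s+ c+ br (65 + 87 = 152) plus the double crossovers (7).
RF(s–br) = (152 + 7) / 800 = 159/800 = 0.1988 → 19.9 map units.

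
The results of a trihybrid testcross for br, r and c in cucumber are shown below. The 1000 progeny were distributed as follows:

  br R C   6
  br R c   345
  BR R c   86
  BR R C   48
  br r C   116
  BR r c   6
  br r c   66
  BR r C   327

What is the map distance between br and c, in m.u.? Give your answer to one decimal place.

The two most frequent reciprocal classes, BR r C and br R c, are the parental types, so the F1 was BR r C / br R c.
The two rarest classes, BR r c and br R C, are the double crossovers. Comparing them with the parentals, only the c allele has switched, so c is the middle locus and the order is r – c – br.
Crossovers in the c–br interval produce the single-crossover classes br r C and BR R c (116 + 86 = 202) plus the double crossovers (12).
RF(c–br) = (202 + 12) / 1000 = 214/1000 = 0.2140 → 21.4 m.u.

21.4 m.u.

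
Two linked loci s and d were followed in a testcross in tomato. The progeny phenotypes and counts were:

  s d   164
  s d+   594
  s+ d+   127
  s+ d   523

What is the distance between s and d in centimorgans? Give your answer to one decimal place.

20.7 centimorgans

The two most frequent classes, s+ d (523) and s d+ (594), are the parental types, so the F1 was s+ d / s d+.
The recombinant classes are s+ d+ and s d: 127 + 164 = 291.
Recombination frequency = 291/1408 = 0.2067 ≈ 20.7%, i.e. 20.7 centimorgans.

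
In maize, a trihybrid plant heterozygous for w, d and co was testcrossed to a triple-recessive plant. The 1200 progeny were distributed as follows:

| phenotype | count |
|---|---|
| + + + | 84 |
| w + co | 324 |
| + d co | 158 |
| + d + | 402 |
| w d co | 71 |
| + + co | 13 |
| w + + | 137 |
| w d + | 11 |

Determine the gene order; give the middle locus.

w

The two most frequent reciprocal classes, w + co and + d +, are the parental types, so the F1 was w + co / + d +.
The two rarest classes, + + co and w d +, are the double crossovers. Comparing them with the parentals, only the w allele has switched, so w is the middle locus and the order is d – w – co.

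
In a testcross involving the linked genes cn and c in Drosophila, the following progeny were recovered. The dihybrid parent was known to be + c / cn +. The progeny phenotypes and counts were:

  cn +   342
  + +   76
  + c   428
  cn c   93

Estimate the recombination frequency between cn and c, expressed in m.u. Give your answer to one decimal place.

18.0 m.u.

The recombinant classes are + + and cn c: 76 + 93 = 169.
Recombination frequency = 169/939 = 0.1800 ≈ 18.0%, i.e. 18.0 m.u.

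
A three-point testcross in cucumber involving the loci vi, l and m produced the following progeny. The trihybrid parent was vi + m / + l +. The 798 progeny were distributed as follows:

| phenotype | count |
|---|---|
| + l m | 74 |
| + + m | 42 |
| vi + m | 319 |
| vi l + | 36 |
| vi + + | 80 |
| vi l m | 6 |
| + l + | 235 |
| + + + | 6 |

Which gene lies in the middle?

The two rarest classes, vi l m and + + +, are the double crossovers. Comparing them with the parentals, only the l allele has switched, so l is the middle locus and the order is vi – l – m.

l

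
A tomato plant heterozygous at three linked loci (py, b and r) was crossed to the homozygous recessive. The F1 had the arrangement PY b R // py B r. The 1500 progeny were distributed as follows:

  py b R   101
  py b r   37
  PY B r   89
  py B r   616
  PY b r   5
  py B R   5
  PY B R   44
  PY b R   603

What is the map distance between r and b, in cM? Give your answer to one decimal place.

The two rarest classes, PY b r and py B R, are the double crossovers. Comparing them with the parentals, only the r allele has switched, so r is the middle locus and the order is b – r – py.
Crossovers in the b–r interval produce the single-crossover classes PY B R and py b r (44 + 37 = 81) plus the double crossovers (10).
RF(b–r) = (81 + 10) / 1500 = 91/1500 = 0.0607 → 6.1 cM.

6.1 cM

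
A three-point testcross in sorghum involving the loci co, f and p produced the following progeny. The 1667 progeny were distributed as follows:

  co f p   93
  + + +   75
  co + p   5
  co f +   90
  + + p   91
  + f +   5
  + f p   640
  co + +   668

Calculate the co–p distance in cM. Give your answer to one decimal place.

10.7 cM

The two most frequent reciprocal classes, + f p and co + +, are the parental types, so the F1 was + f p / co + +.
The two rarest classes, + f + and co + p, are the double crossovers. Comparing them with the parentals, only the p allele has switched, so p is the middle locus and the order is f – p – co.
Crossovers in the p–co interval produce the single-crossover classes co f p and + + + (93 + 75 = 168) plus the double crossovers (10).
RF(p–co) = (168 + 10) / 1667 = 178/1667 = 0.1068 → 10.7 cM.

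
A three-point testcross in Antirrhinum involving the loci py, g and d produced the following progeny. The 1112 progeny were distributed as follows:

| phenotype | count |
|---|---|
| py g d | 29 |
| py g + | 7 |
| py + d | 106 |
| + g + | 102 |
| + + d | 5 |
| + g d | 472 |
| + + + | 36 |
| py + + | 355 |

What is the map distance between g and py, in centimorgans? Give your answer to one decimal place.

The two most frequent reciprocal classes, + g d and py + +, are the parental types, so the F1 was + g d / py + +.
The two rarest classes, + + d and py g +, are the double crossovers. Comparing them with the parentals, only the g allele has switched, so g is the middle locus and the order is py – g – d.
Crossovers in the py–g interval produce the single-crossover classes py g d and + + + (29 + 36 = 65) plus the double crossovers (12).
RF(py–g) = (65 + 12) / 1112 = 77/1112 = 0.0692 → 6.9 centimorgans.

6.9 centimorgans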